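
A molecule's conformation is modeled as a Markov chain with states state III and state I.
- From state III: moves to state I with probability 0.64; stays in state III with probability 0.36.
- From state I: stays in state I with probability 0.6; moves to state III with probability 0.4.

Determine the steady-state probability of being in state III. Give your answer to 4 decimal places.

0.3846

Let the stationary distribution be π with π = πP and π_1 + π_2 = 1.
π_1 = 0.36·π_1 + 0.4·π_2
Solving with the normalization constraint gives π = (0.3846, 0.6154).
So the stationary probability of state III is 0.3846.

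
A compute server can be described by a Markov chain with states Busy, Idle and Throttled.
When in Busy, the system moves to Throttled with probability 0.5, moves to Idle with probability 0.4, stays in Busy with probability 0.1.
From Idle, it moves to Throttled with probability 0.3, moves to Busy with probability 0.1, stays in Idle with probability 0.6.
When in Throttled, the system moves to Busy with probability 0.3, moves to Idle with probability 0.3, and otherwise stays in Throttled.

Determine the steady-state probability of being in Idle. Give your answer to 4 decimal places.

0.4535

Let the stationary distribution be π with π = πP and π_1 + π_2 + π_3 = 1.
π_1 = 0.1·π_1 + 0.1·π_2 + 0.3·π_3
π_2 = 0.4·π_1 + 0.6·π_2 + 0.3·π_3
Solving with the normalization constraint gives π = (0.1744, 0.4535, 0.3721).
So the stationary probability of Idle is 0.4535.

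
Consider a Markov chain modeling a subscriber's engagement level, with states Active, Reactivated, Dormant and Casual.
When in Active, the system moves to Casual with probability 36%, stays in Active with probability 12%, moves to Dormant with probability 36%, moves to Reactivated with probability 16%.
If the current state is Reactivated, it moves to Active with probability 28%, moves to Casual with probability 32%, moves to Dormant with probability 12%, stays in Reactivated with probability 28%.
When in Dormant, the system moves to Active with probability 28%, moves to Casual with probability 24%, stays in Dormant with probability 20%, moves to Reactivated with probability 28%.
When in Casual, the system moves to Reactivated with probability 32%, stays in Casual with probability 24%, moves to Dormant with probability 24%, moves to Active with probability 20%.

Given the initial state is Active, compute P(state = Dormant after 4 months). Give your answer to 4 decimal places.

Propagate the distribution vector 4 months from Active.
After 0 months: (1.0000, 0.0000, 0.0000, 0.0000)
After 1 month: (0.1200, 0.1600, 0.3600, 0.3600)
After 2 months: (0.2320, 0.2800, 0.2208, 0.2672)
After 3 months: (0.2215, 0.2628, 0.2254, 0.2902)
After 4 months: (0.2213, 0.2650, 0.2260, 0.2876)
P(in Dormant after 4 months) = 0.2260

0.2260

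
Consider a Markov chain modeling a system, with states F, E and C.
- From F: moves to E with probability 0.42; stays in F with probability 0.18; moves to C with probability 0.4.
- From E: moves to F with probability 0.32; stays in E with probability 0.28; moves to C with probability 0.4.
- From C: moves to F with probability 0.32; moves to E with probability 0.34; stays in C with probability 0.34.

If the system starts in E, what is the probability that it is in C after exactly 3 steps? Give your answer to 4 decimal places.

Propagate the distribution vector 3 steps from E.
After 0 steps: (0.0000, 1.0000, 0.0000)
After 1 step: (0.3200, 0.2800, 0.4000)
After 2 steps: (0.2752, 0.3488, 0.3760)
After 3 steps: (0.2815, 0.3411, 0.3774)
P(in C after 3 steps) = 0.3774

0.3774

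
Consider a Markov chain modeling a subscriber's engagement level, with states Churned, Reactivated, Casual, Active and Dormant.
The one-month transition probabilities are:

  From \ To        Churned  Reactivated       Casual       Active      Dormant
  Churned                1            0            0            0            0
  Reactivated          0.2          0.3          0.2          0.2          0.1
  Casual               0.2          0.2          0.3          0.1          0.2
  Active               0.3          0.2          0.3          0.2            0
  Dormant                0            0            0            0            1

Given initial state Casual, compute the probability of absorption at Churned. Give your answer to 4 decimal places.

Let h(s) be the probability of absorption at Churned starting from transient state s. Then h(Churned) = 1 and h(Dormant) = 0. By first-step analysis:
h(Reactivated) = 0.2·1 + 0.3·h(Reactivated) + 0.2·h(Casual) + 0.2·h(Active) + 0.1·0
h(Casual) = 0.2·1 + 0.2·h(Reactivated) + 0.3·h(Casual) + 0.1·h(Active) + 0.2·0
h(Active) = 0.3·1 + 0.2·h(Reactivated) + 0.3·h(Casual) + 0.2·h(Active)
Solving: h(Reactivated) = 0.6712, h(Casual) = 0.5864, h(Active) = 0.7627.
Starting from Casual, the probability is 0.5864.

0.5864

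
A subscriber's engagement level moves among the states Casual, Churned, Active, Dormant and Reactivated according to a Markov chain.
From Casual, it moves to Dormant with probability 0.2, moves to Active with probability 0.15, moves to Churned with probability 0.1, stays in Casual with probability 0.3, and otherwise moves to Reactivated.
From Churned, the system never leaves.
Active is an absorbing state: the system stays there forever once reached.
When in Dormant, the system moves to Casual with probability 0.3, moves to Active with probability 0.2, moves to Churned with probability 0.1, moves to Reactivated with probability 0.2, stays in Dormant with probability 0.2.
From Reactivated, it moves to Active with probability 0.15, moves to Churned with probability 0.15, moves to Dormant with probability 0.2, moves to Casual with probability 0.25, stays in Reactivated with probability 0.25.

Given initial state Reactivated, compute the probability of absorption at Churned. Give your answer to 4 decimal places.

Let h(s) be the probability of absorption at Churned starting from transient state s. Then h(Churned) = 1 and h(Active) = 0. By first-step analysis:
h(Casual) = 0.3·h(Casual) + 0.1·1 + 0.15·0 + 0.2·h(Dormant) + 0.25·h(Reactivated)
h(Dormant) = 0.3·h(Casual) + 0.1·1 + 0.2·0 + 0.2·h(Dormant) + 0.2·h(Reactivated)
h(Reactivated) = 0.25·h(Casual) + 0.15·1 + 0.15·0 + 0.2·h(Dormant) + 0.25·h(Reactivated)
Solving: h(Casual) = 0.4118, h(Dormant) = 0.3897, h(Reactivated) = 0.4412.
Starting from Reactivated, the probability is 0.4412.

0.4412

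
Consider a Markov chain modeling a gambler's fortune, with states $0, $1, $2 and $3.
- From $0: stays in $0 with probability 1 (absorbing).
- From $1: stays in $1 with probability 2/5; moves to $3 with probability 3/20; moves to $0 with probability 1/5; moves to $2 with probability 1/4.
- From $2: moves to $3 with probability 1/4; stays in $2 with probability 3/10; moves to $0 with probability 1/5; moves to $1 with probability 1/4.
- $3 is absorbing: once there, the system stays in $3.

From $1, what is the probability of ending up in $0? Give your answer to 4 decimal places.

0.5315

Let h(s) be the probability of absorption at $0 starting from transient state s. Then h($0) = 1 and h($3) = 0. By first-step analysis:
h($1) = 0.2·1 + 0.4·h($1) + 0.25·h($2) + 0.15·0
h($2) = 0.2·1 + 0.25·h($1) + 0.3·h($2) + 0.25·0
Solving: h($1) = 0.5315, h($2) = 0.4755.
Starting from $1, the probability is 0.5315.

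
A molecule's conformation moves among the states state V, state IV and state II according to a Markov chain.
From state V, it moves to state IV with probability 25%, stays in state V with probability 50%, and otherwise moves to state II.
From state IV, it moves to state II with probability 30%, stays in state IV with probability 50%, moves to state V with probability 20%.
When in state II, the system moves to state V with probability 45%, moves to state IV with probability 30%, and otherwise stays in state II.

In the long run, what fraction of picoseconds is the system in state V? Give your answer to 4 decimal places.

Let the stationary distribution be π with π = πP and π_1 + π_2 + π_3 = 1.
π_1 = 0.5·π_1 + 0.2·π_2 + 0.45·π_3
π_2 = 0.25·π_1 + 0.5·π_2 + 0.3·π_3
Solving with the normalization constraint gives π = (0.3813, 0.3512, 0.2676).
So the stationary probability of state V is 0.3813.

0.3813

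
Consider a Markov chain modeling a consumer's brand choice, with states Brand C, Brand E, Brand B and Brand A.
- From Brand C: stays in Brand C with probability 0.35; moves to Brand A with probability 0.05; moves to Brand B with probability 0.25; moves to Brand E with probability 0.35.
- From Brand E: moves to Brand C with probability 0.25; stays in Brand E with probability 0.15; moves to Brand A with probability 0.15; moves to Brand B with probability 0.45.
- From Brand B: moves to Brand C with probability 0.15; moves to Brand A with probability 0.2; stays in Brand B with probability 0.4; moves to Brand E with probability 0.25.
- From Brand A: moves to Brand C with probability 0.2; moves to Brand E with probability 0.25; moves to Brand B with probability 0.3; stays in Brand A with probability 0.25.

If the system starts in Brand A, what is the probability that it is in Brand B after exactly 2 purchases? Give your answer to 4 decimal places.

0.3575

Propagate the distribution vector 2 purchases from Brand A.
After 0 purchases: (0.0000, 0.0000, 0.0000, 1.0000)
After 1 purchase: (0.2000, 0.2500, 0.3000, 0.2500)
After 2 purchases: (0.2275, 0.2450, 0.3575, 0.1700)
P(in Brand B after 2 purchases) = 0.3575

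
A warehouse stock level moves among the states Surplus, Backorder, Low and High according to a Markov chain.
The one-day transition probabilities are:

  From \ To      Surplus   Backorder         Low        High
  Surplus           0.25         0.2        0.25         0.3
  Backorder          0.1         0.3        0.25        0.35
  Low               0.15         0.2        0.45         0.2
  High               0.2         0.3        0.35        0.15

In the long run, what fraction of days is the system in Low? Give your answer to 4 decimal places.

0.3427

Let the stationary distribution be π with π = πP and π_1 + π_2 + π_3 + π_4 = 1.
π_1 = 0.25·π_1 + 0.1·π_2 + 0.15·π_3 + 0.2·π_4
π_2 = 0.2·π_1 + 0.3·π_2 + 0.2·π_3 + 0.3·π_4
π_3 = 0.25·π_1 + 0.25·π_2 + 0.45·π_3 + 0.35·π_4
Solving with the normalization constraint gives π = (0.1663, 0.2491, 0.3427, 0.2419).
So the stationary probability of Low is 0.3427.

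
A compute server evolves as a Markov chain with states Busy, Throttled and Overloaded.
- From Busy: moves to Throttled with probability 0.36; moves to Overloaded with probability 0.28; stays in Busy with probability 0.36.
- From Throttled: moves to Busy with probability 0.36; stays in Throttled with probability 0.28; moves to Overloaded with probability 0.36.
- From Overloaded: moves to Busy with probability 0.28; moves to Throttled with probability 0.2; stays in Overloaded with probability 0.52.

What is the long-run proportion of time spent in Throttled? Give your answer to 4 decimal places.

0.2745

Let the stationary distribution be π with π = πP and π_1 + π_2 + π_3 = 1.
π_1 = 0.36·π_1 + 0.36·π_2 + 0.28·π_3
π_2 = 0.36·π_1 + 0.28·π_2 + 0.2·π_3
Solving with the normalization constraint gives π = (0.3282, 0.2745, 0.3973).
So the stationary probability of Throttled is 0.2745.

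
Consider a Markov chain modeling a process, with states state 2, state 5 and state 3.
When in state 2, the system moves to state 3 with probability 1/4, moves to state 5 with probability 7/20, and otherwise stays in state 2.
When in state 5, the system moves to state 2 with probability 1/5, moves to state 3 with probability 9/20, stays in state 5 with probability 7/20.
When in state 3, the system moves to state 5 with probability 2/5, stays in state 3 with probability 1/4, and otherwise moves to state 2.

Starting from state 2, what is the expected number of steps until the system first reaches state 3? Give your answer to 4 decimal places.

3.1250

Let t(s) be the expected number of steps to first reach state 3 from state s, with t(state 3) = 0. Conditioning on the first step:
t(state 2) = 1 + 0.4·t(state 2) + 0.35·t(state 5)
t(state 5) = 1 + 0.2·t(state 2) + 0.35·t(state 5)
Solving: t(state 2) = 3.1250, t(state 5) = 2.5000.
Expected steps from state 2 to state 3: 3.1250.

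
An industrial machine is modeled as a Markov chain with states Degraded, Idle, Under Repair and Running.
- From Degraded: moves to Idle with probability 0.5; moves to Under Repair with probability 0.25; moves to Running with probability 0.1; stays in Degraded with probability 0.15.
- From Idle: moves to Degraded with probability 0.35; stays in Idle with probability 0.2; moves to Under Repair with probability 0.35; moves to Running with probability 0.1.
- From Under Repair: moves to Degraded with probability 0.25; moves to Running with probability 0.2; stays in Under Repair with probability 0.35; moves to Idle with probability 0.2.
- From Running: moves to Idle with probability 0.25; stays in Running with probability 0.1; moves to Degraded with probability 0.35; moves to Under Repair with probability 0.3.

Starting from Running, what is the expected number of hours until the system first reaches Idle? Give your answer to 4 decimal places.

3.3163

Let t(s) be the expected number of hours to first reach Idle from state s, with t(Idle) = 0. Conditioning on the first hour:
t(Degraded) = 1 + 0.15·t(Degraded) + 0.25·t(Under Repair) + 0.1·t(Running)
t(Under Repair) = 1 + 0.25·t(Degraded) + 0.35·t(Under Repair) + 0.2·t(Running)
t(Running) = 1 + 0.35·t(Degraded) + 0.3·t(Under Repair) + 0.1·t(Running)
Solving: t(Degraded) = 2.6150, t(Under Repair) = 3.5646, t(Running) = 3.3163.
Expected hours from Running to Idle: 3.3163.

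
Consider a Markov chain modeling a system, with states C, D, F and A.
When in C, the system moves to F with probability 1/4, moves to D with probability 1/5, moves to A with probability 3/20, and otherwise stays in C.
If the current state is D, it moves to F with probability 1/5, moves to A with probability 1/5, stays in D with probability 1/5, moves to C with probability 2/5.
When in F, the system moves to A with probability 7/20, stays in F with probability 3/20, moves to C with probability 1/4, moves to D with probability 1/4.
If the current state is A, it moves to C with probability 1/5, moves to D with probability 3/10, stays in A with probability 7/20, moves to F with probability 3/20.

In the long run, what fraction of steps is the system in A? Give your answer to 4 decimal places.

Let the stationary distribution be π with π = πP and π_1 + π_2 + π_3 + π_4 = 1.
π_1 = 0.4·π_1 + 0.4·π_2 + 0.25·π_3 + 0.2·π_4
π_2 = 0.2·π_1 + 0.2·π_2 + 0.25·π_3 + 0.3·π_4
π_3 = 0.25·π_1 + 0.2·π_2 + 0.15·π_3 + 0.15·π_4
Solving with the normalization constraint gives π = (0.3208, 0.2348, 0.1938, 0.2506).
So the stationary probability of A is 0.2506.

0.2506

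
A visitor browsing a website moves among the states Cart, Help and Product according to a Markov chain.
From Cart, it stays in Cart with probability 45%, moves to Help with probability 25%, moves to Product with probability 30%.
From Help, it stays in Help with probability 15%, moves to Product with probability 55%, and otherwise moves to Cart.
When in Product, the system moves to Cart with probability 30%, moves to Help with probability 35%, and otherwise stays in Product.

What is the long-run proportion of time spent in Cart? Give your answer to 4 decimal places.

Let the stationary distribution be π with π = πP and π_1 + π_2 + π_3 = 1.
π_1 = 0.45·π_1 + 0.3·π_2 + 0.3·π_3
π_2 = 0.25·π_1 + 0.15·π_2 + 0.35·π_3
Solving with the normalization constraint gives π = (0.3529, 0.2623, 0.3848).
So the stationary probability of Cart is 0.3529.

0.3529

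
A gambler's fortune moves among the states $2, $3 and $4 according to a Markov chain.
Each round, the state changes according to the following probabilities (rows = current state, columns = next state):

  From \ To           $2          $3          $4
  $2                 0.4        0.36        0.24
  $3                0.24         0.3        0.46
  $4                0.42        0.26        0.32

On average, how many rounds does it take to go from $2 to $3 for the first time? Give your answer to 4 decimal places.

2.9948

Let t(s) be the expected number of rounds to first reach $3 from state s, with t($3) = 0. Conditioning on the first round:
t($2) = 1 + 0.4·t($2) + 0.24·t($4)
t($4) = 1 + 0.42·t($2) + 0.32·t($4)
Solving: t($2) = 2.9948, t($4) = 3.3203.
Expected rounds from $2 to $3: 2.9948.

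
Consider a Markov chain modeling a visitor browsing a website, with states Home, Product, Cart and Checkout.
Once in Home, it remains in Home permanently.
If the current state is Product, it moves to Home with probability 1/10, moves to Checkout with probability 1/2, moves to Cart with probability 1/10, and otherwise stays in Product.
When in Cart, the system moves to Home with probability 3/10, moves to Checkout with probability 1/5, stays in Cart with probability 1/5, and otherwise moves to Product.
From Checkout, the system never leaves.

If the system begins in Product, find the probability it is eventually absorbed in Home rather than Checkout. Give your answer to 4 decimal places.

Let h(s) be the probability of absorption at Home starting from transient state s. Then h(Home) = 1 and h(Checkout) = 0. By first-step analysis:
h(Product) = 0.1·1 + 0.3·h(Product) + 0.1·h(Cart) + 0.5·0
h(Cart) = 0.3·1 + 0.3·h(Product) + 0.2·h(Cart) + 0.2·0
Solving: h(Product) = 0.2075, h(Cart) = 0.4528.
Starting from Product, the probability is 0.2075.

0.2075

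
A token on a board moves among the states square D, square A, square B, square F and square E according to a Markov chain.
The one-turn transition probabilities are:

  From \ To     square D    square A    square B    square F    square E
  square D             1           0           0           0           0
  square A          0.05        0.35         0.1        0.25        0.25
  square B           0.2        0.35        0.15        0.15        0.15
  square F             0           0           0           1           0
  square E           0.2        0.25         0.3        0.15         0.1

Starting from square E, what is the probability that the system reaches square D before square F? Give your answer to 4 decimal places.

0.4623

Let h(s) be the probability of absorption at square D starting from transient state s. Then h(square D) = 1 and h(square F) = 0. By first-step analysis:
h(square A) = 0.05·1 + 0.35·h(square A) + 0.1·h(square B) + 0.25·0 + 0.25·h(square E)
h(square B) = 0.2·1 + 0.35·h(square A) + 0.15·h(square B) + 0.15·0 + 0.15·h(square E)
h(square E) = 0.2·1 + 0.25·h(square A) + 0.3·h(square B) + 0.15·0 + 0.1·h(square E)
Solving: h(square A) = 0.3240, h(square B) = 0.4503, h(square E) = 0.4623.
Starting from square E, the probability is 0.4623.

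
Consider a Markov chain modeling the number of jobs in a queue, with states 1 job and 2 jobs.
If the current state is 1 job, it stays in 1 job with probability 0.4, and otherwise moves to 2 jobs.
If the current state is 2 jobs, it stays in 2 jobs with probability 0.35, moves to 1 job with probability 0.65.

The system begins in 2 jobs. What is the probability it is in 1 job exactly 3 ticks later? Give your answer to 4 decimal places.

Propagate the distribution vector 3 ticks from 2 jobs.
After 0 ticks: (0.0000, 1.0000)
After 1 tick: (0.6500, 0.3500)
After 2 ticks: (0.4875, 0.5125)
After 3 ticks: (0.5281, 0.4719)
P(in 1 job after 3 ticks) = 0.5281

0.5281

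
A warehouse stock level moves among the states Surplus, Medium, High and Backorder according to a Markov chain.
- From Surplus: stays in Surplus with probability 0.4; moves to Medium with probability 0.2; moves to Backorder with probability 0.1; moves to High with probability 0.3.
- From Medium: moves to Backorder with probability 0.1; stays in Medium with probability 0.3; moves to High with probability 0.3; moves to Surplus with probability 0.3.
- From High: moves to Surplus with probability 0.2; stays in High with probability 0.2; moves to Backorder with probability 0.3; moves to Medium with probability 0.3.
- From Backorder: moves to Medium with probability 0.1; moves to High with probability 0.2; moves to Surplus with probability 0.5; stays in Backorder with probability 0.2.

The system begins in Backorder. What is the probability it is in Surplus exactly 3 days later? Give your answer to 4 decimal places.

0.3430

Propagate the distribution vector 3 days from Backorder.
After 0 days: (0.0000, 0.0000, 0.0000, 1.0000)
After 1 day: (0.5000, 0.1000, 0.2000, 0.2000)
After 2 days: (0.3700, 0.2100, 0.2600, 0.1600)
After 3 days: (0.3430, 0.2310, 0.2580, 0.1680)
P(in Surplus after 3 days) = 0.3430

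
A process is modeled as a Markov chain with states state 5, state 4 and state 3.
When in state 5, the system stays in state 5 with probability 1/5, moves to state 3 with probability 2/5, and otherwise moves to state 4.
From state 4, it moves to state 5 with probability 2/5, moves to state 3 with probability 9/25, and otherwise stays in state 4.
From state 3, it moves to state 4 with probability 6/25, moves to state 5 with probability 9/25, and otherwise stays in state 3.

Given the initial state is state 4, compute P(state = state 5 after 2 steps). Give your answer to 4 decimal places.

Sum over the intermediate state after 1 step:
P = P(state 4→state 5)·P(state 5→state 5) + P(state 4→state 4)·P(state 4→state 5) + P(state 4→state 3)·P(state 3→state 5)
  = 0.4×0.2 + 0.24×0.4 + 0.36×0.36
  = 0.0800 + 0.0960 + 0.1296 = 0.3056

0.3056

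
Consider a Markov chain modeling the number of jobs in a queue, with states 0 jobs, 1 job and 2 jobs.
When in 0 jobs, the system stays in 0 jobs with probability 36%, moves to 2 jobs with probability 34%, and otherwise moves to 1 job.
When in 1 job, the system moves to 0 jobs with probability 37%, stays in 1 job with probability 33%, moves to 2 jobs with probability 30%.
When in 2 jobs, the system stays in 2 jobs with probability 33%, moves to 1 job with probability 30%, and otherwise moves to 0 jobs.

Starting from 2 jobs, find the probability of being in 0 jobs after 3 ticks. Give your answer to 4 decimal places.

0.3663

Propagate the distribution vector 3 ticks from 2 jobs.
After 0 ticks: (0.0000, 0.0000, 1.0000)
After 1 tick: (0.3700, 0.3000, 0.3300)
After 2 ticks: (0.3663, 0.3090, 0.3247)
After 3 ticks: (0.3663, 0.3093, 0.3244)
P(in 0 jobs after 3 ticks) = 0.3663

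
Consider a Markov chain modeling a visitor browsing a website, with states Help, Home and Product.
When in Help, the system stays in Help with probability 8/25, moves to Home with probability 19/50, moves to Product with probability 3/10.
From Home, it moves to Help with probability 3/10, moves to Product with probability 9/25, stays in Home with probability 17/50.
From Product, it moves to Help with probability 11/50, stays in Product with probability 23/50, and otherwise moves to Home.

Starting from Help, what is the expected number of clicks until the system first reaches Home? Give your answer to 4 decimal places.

2.7888

Let t(s) be the expected number of clicks to first reach Home from state s, with t(Home) = 0. Conditioning on the first click:
t(Help) = 1 + 0.32·t(Help) + 0.3·t(Product)
t(Product) = 1 + 0.22·t(Help) + 0.46·t(Product)
Solving: t(Help) = 2.7888, t(Product) = 2.9880.
Expected clicks from Help to Home: 2.7888.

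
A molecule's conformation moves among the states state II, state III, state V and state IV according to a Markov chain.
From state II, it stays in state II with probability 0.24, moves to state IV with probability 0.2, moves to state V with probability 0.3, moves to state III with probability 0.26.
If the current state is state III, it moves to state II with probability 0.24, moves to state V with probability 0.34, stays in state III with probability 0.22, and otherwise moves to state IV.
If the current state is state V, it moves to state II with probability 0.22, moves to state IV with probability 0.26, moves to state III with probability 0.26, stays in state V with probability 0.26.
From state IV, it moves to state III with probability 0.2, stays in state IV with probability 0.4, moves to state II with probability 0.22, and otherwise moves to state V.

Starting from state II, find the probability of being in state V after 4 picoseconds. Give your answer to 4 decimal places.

Propagate the distribution vector 4 picoseconds from state II.
After 0 picoseconds: (1.0000, 0.0000, 0.0000, 0.0000)
After 1 picosecond: (0.2400, 0.2600, 0.3000, 0.2000)
After 2 picoseconds: (0.2300, 0.2376, 0.2744, 0.2580)
After 3 picoseconds: (0.2294, 0.2350, 0.2676, 0.2681)
After 4 picoseconds: (0.2293, 0.2345, 0.2665, 0.2697)
P(in state V after 4 picoseconds) = 0.2665

0.2665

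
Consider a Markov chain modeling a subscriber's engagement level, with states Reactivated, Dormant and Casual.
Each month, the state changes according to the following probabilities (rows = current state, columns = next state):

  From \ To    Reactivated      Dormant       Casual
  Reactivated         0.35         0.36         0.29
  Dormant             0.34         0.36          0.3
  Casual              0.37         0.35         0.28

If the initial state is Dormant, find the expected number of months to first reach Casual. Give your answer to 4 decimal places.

Let t(s) be the expected number of months to first reach Casual from state s, with t(Casual) = 0. Conditioning on the first month:
t(Reactivated) = 1 + 0.35·t(Reactivated) + 0.36·t(Dormant)
t(Dormant) = 1 + 0.34·t(Reactivated) + 0.36·t(Dormant)
Solving: t(Reactivated) = 3.4060, t(Dormant) = 3.3719.
Expected months from Dormant to Casual: 3.3719.

3.3719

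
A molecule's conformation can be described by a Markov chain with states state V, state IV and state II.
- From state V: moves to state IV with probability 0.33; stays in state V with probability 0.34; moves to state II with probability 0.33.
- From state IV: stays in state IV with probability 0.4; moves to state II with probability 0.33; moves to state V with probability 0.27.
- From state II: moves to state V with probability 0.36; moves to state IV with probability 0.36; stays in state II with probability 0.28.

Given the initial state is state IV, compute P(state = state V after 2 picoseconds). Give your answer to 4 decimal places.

Sum over the intermediate state after 1 picosecond:
P = P(state IV→state V)·P(state V→state V) + P(state IV→state IV)·P(state IV→state V) + P(state IV→state II)·P(state II→state V)
  = 0.27×0.34 + 0.4×0.27 + 0.33×0.36
  = 0.0918 + 0.1080 + 0.1188 = 0.3186

0.3186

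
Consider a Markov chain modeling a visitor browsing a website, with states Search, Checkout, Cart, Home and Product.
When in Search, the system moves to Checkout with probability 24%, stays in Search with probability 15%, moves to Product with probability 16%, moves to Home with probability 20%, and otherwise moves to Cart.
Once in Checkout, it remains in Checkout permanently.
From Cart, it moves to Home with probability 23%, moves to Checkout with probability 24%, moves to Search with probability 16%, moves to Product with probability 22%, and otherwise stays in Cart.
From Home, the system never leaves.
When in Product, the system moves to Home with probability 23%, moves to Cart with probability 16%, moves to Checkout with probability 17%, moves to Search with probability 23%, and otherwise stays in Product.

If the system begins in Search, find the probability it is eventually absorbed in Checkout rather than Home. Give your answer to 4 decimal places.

Let h(s) be the probability of absorption at Checkout starting from transient state s. Then h(Checkout) = 1 and h(Home) = 0. By first-step analysis:
h(Search) = 0.15·h(Search) + 0.24·1 + 0.25·h(Cart) + 0.2·0 + 0.16·h(Product)
h(Cart) = 0.16·h(Search) + 0.24·1 + 0.15·h(Cart) + 0.23·0 + 0.22·h(Product)
h(Product) = 0.23·h(Search) + 0.17·1 + 0.16·h(Cart) + 0.23·0 + 0.21·h(Product)
Solving: h(Search) = 0.5176, h(Cart) = 0.5007, h(Product) = 0.4673.
Starting from Search, the probability is 0.5176.

0.5176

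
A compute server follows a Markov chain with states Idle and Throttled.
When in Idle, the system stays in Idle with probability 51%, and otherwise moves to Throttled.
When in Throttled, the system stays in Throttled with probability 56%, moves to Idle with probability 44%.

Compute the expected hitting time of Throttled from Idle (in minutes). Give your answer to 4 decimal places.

2.0408

Let t(s) be the expected number of minutes to first reach Throttled from state s, with t(Throttled) = 0. Conditioning on the first minute:
t(Idle) = 1 + 0.51·t(Idle)
Solving: t(Idle) = 2.0408.
Expected minutes from Idle to Throttled: 2.0408.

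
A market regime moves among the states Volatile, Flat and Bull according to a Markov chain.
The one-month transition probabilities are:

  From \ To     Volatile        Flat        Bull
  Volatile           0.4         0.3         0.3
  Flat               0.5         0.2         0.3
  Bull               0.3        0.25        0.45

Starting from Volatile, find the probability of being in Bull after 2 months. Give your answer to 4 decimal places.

0.3450

Sum over the intermediate state after 1 month:
P = P(Volatile→Volatile)·P(Volatile→Bull) + P(Volatile→Flat)·P(Flat→Bull) + P(Volatile→Bull)·P(Bull→Bull)
  = 0.4×0.3 + 0.3×0.3 + 0.3×0.45
  = 0.1200 + 0.0900 + 0.1350 = 0.3450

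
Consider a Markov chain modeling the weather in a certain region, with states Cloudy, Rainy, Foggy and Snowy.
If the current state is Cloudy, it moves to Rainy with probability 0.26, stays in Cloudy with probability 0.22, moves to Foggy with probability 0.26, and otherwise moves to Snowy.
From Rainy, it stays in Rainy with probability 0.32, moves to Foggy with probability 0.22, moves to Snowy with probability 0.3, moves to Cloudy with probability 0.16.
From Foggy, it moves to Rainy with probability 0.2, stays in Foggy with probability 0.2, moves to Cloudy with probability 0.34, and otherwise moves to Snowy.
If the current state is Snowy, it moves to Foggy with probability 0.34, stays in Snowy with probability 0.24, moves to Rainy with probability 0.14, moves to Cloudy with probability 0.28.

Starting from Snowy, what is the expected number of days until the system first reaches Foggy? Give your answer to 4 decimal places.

Let t(s) be the expected number of days to first reach Foggy from state s, with t(Foggy) = 0. Conditioning on the first day:
t(Cloudy) = 1 + 0.22·t(Cloudy) + 0.26·t(Rainy) + 0.26·t(Snowy)
t(Rainy) = 1 + 0.16·t(Cloudy) + 0.32·t(Rainy) + 0.3·t(Snowy)
t(Snowy) = 1 + 0.28·t(Cloudy) + 0.14·t(Rainy) + 0.24·t(Snowy)
Solving: t(Cloudy) = 3.6840, t(Rainy) = 3.8278, t(Snowy) = 3.3782.
Expected days from Snowy to Foggy: 3.3782.

3.3782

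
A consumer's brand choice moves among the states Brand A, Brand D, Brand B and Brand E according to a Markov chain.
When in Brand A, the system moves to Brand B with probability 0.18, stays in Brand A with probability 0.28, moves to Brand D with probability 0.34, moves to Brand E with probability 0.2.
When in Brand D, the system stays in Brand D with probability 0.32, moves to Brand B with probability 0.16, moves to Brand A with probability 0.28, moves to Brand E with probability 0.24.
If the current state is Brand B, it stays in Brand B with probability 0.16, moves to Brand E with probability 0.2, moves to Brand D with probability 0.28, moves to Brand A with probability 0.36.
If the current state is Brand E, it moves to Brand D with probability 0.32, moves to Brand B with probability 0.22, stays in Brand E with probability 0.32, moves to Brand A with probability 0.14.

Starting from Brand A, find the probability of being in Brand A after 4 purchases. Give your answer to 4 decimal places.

Propagate the distribution vector 4 purchases from Brand A.
After 0 purchases: (1.0000, 0.0000, 0.0000, 0.0000)
After 1 purchase: (0.2800, 0.3400, 0.1800, 0.2000)
After 2 purchases: (0.2664, 0.3184, 0.1776, 0.2376)
After 3 purchases: (0.2609, 0.3182, 0.1796, 0.2412)
After 4 purchases: (0.2606, 0.3180, 0.1797, 0.2417)
P(in Brand A after 4 purchases) = 0.2606

0.2606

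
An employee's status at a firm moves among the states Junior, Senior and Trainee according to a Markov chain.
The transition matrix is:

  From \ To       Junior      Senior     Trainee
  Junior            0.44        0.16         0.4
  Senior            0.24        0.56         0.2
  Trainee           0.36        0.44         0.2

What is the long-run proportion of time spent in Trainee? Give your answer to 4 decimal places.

Let the stationary distribution be π with π = πP and π_1 + π_2 + π_3 = 1.
π_1 = 0.44·π_1 + 0.24·π_2 + 0.36·π_3
π_2 = 0.16·π_1 + 0.56·π_2 + 0.44·π_3
Solving with the normalization constraint gives π = (0.3402, 0.3918, 0.2680).
So the stationary probability of Trainee is 0.2680.

0.2680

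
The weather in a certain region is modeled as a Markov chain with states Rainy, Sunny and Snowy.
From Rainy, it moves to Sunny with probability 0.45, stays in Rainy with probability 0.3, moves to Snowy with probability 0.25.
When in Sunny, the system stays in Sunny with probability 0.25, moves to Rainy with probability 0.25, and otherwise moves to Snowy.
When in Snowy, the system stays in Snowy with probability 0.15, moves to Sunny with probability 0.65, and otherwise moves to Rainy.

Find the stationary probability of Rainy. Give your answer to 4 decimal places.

Let the stationary distribution be π with π = πP and π_1 + π_2 + π_3 = 1.
π_1 = 0.3·π_1 + 0.25·π_2 + 0.2·π_3
π_2 = 0.45·π_1 + 0.25·π_2 + 0.65·π_3
Solving with the normalization constraint gives π = (0.2461, 0.4291, 0.3248).
So the stationary probability of Rainy is 0.2461.

0.2461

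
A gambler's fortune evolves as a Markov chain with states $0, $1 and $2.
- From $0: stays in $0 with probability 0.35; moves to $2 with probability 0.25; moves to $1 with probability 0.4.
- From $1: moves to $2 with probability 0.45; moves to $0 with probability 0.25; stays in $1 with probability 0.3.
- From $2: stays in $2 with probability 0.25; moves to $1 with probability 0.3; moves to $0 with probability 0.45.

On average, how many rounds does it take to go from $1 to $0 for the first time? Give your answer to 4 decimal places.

3.0769

Let t(s) be the expected number of rounds to first reach $0 from state s, with t($0) = 0. Conditioning on the first round:
t($1) = 1 + 0.3·t($1) + 0.45·t($2)
t($2) = 1 + 0.3·t($1) + 0.25·t($2)
Solving: t($1) = 3.0769, t($2) = 2.5641.
Expected rounds from $1 to $0: 3.0769.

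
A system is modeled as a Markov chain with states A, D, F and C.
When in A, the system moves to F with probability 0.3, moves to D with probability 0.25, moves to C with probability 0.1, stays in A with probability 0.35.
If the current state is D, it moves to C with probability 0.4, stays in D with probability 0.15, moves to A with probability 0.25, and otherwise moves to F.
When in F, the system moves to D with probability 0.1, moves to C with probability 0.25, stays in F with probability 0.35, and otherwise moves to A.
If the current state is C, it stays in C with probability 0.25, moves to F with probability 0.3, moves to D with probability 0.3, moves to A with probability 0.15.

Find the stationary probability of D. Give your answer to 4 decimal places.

0.1979

Let the stationary distribution be π with π = πP and π_1 + π_2 + π_3 + π_4 = 1.
π_1 = 0.35·π_1 + 0.25·π_2 + 0.3·π_3 + 0.15·π_4
π_2 = 0.25·π_1 + 0.15·π_2 + 0.1·π_3 + 0.3·π_4
π_3 = 0.3·π_1 + 0.2·π_2 + 0.35·π_3 + 0.3·π_4
Solving with the normalization constraint gives π = (0.2675, 0.1979, 0.2950, 0.2396).
So the stationary probability of D is 0.1979.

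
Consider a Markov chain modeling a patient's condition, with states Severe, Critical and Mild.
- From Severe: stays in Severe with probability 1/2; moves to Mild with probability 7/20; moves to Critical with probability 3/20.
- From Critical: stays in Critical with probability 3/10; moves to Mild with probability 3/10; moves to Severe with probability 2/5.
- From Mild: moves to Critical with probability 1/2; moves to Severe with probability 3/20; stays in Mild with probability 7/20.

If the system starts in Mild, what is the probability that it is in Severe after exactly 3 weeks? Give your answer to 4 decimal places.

Propagate the distribution vector 3 weeks from Mild.
After 0 weeks: (0.0000, 0.0000, 1.0000)
After 1 week: (0.1500, 0.5000, 0.3500)
After 2 weeks: (0.3275, 0.3475, 0.3250)
After 3 weeks: (0.3515, 0.3159, 0.3326)
P(in Severe after 3 weeks) = 0.3515

0.3515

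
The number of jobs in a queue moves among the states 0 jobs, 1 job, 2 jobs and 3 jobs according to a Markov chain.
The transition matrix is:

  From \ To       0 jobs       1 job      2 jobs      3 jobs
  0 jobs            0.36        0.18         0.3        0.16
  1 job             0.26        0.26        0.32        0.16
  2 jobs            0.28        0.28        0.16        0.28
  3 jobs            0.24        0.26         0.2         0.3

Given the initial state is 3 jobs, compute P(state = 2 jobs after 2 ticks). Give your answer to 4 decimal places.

0.2472

Propagate the distribution vector 2 ticks from 3 jobs.
After 0 ticks: (0.0000, 0.0000, 0.0000, 1.0000)
After 1 tick: (0.2400, 0.2600, 0.2000, 0.3000)
After 2 ticks: (0.2820, 0.2448, 0.2472, 0.2260)
P(in 2 jobs after 2 ticks) = 0.2472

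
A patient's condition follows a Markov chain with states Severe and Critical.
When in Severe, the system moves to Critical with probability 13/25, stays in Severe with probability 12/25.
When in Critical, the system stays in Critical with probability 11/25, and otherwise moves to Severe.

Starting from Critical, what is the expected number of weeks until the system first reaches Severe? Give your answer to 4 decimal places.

1.7857

Let t(s) be the expected number of weeks to first reach Severe from state s, with t(Severe) = 0. Conditioning on the first week:
t(Critical) = 1 + 0.44·t(Critical)
Solving: t(Critical) = 1.7857.
Expected weeks from Critical to Severe: 1.7857.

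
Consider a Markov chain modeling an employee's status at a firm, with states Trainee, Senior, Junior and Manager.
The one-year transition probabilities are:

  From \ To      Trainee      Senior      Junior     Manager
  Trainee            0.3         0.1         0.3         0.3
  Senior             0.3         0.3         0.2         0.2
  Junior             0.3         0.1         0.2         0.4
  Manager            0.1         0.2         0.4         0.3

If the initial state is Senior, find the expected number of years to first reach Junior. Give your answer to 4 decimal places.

Let t(s) be the expected number of years to first reach Junior from state s, with t(Junior) = 0. Conditioning on the first year:
t(Trainee) = 1 + 0.3·t(Trainee) + 0.1·t(Senior) + 0.3·t(Manager)
t(Senior) = 1 + 0.3·t(Trainee) + 0.3·t(Senior) + 0.2·t(Manager)
t(Manager) = 1 + 0.1·t(Trainee) + 0.2·t(Senior) + 0.3·t(Manager)
Solving: t(Trainee) = 3.2016, t(Senior) = 3.6364, t(Manager) = 2.9249.
Expected years from Senior to Junior: 3.6364.

3.6364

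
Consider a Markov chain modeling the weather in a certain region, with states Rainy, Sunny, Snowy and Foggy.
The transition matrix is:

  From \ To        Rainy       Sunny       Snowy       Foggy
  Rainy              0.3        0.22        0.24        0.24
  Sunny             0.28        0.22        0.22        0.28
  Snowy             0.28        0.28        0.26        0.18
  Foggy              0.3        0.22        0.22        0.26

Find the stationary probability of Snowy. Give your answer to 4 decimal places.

Let the stationary distribution be π with π = πP and π_1 + π_2 + π_3 + π_4 = 1.
π_1 = 0.3·π_1 + 0.28·π_2 + 0.28·π_3 + 0.3·π_4
π_2 = 0.22·π_1 + 0.22·π_2 + 0.28·π_3 + 0.22·π_4
π_3 = 0.24·π_1 + 0.22·π_2 + 0.26·π_3 + 0.22·π_4
Solving with the normalization constraint gives π = (0.2906, 0.2341, 0.2352, 0.2401).
So the stationary probability of Snowy is 0.2352.

0.2352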